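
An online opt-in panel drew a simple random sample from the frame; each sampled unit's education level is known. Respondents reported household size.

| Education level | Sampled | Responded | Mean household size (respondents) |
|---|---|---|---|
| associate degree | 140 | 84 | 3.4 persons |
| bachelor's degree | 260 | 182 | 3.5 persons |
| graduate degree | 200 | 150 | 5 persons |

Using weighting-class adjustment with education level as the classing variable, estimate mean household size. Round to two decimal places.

3.98

Response rates by class: associate degree 84/140 = 60%, bachelor's degree 182/260 = 70%, graduate degree 150/200 = 75%.
With weight = n_sampled/n_responded per class, the weighted class total is n_sampled:
  associate degree: 140 × 3.4 = 476
  bachelor's degree: 260 × 3.5 = 910
  graduate degree: 200 × 5 = 1000
Adjusted estimate = 2386 / 600 = 3.97667 → 3.98.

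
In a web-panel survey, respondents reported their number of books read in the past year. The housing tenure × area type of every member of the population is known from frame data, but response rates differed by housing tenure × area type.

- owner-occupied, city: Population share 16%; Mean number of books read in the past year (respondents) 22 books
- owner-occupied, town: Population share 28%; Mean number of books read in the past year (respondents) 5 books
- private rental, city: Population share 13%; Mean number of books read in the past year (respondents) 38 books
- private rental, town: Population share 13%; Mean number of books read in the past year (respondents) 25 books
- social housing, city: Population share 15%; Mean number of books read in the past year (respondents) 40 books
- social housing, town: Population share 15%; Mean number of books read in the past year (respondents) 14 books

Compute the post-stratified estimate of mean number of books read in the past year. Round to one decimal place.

21.2

Post-stratification weights by population share, not respondent share:
  owner-occupied, city: 0.16 × 22 = 3.52
  owner-occupied, town: 0.28 × 5 = 1.4
  private rental, city: 0.13 × 38 = 4.94
  private rental, town: 0.13 × 25 = 3.25
  social housing, city: 0.15 × 40 = 6
  social housing, town: 0.15 × 14 = 2.1
Post-stratified estimate = 21.21 → 21.2.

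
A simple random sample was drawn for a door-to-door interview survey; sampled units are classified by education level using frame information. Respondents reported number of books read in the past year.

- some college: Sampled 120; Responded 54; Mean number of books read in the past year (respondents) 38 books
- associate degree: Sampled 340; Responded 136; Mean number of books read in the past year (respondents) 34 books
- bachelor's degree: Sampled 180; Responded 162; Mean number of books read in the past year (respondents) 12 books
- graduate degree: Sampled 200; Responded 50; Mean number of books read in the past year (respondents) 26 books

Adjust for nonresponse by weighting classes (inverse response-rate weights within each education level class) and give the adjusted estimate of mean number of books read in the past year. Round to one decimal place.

Class response rates: some college 54/120 = 45%, associate degree 136/340 = 40%, bachelor's degree 162/180 = 90%, graduate degree 50/200 = 25%.
Weighting each respondent by the inverse class response rate inflates each class back to its sampled size, so the class weight is n_sampled:
  some college: 120 × 38 = 4560
  associate degree: 340 × 34 = 11,560
  bachelor's degree: 180 × 12 = 2160
  graduate degree: 200 × 26 = 5200
Adjusted estimate = 23,480 / 840 = 27.9524 → 28.0.

28.0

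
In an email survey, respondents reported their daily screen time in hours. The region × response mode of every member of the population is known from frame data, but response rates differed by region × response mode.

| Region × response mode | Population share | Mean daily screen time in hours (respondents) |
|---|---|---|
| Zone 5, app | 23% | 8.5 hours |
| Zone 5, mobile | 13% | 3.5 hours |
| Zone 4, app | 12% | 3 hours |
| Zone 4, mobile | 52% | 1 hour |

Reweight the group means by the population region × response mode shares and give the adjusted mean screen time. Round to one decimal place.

Reweight to the known region × response mode distribution:
  Zone 5, app: 0.23 × 8.5 = 1.955
  Zone 5, mobile: 0.13 × 3.5 = 0.455
  Zone 4, app: 0.12 × 3 = 0.36
  Zone 4, mobile: 0.52 × 1 = 0.52
Post-stratified estimate = 3.29 → 3.3.

3.3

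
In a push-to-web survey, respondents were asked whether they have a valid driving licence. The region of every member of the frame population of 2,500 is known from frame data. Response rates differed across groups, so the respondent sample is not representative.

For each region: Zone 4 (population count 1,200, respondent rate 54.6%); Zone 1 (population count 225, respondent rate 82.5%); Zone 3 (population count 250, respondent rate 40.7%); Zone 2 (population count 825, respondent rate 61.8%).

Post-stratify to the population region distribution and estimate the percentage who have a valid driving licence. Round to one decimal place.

Weight each group's respondent value by its population share:
  Zone 4: (1,200/2,500) × 54.6 = 26.208
  Zone 1: (225/2,500) × 82.5 = 7.425
  Zone 3: (250/2,500) × 40.7 = 4.07
  Zone 2: (825/2,500) × 61.8 = 20.394
Post-stratified estimate = 58.097 → 58.1%.

58.1%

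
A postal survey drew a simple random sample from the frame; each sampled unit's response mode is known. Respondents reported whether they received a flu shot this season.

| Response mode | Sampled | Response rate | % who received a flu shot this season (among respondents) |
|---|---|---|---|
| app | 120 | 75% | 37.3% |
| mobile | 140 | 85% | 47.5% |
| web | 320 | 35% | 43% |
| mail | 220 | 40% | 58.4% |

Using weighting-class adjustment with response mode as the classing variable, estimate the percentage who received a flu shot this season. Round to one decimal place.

Inverse-response-rate weighting restores each class to its sampled count, so class totals weight by n_sampled:
  app: 120 × 37.3 = 4476
  mobile: 140 × 47.5 = 6650
  web: 320 × 43 = 13,760
  mail: 220 × 58.4 = 12,848
Adjusted estimate = 37,734 / 800 = 47.1675 → 47.2%.

47.2%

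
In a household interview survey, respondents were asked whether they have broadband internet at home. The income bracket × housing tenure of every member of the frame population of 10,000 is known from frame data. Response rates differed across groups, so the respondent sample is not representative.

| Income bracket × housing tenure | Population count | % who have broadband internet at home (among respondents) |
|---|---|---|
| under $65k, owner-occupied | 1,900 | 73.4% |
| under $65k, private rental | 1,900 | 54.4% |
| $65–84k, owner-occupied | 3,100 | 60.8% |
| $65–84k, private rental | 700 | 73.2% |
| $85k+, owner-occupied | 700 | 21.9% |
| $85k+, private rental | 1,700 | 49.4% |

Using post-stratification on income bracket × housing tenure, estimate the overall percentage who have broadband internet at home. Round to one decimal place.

58.2%

Each cell contributes population-share × respondent value:
  under $65k, owner-occupied: (1,900/10,000) × 73.4 = 13.946
  under $65k, private rental: (1,900/10,000) × 54.4 = 10.336
  $65–84k, owner-occupied: (3,100/10,000) × 60.8 = 18.848
  $65–84k, private rental: (700/10,000) × 73.2 = 5.124
  $85k+, owner-occupied: (700/10,000) × 21.9 = 1.533
  $85k+, private rental: (1,700/10,000) × 49.4 = 8.398
Post-stratified estimate = 58.185 → 58.2%.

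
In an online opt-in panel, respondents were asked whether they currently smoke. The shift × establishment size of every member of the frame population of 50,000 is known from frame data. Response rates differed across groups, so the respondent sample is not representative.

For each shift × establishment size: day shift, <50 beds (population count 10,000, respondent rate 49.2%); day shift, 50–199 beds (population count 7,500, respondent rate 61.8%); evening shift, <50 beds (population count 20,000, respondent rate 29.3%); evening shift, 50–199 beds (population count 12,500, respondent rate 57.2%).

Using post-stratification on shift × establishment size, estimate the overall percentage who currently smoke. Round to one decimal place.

45.1%

Reweight to the known shift × establishment size distribution:
  day shift, <50 beds: (10,000/50,000) × 49.2 = 9.84
  day shift, 50–199 beds: (7,500/50,000) × 61.8 = 9.27
  evening shift, <50 beds: (20,000/50,000) × 29.3 = 11.72
  evening shift, 50–199 beds: (12,500/50,000) × 57.2 = 14.3
Post-stratified estimate = 45.13 → 45.1%.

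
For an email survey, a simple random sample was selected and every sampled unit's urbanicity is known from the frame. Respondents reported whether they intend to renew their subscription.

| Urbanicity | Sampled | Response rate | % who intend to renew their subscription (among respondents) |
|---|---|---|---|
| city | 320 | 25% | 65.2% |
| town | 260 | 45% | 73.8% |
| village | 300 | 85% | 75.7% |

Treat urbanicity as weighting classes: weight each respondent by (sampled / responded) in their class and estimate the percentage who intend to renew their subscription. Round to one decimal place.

71.3%

Inverse-response-rate weighting restores each class to its sampled count, so class totals weight by n_sampled:
  city: 320 × 65.2 = 20,864
  town: 260 × 73.8 = 19,188
  village: 300 × 75.7 = 22,710
Adjusted estimate = 62,762 / 880 = 71.3205 → 71.3%.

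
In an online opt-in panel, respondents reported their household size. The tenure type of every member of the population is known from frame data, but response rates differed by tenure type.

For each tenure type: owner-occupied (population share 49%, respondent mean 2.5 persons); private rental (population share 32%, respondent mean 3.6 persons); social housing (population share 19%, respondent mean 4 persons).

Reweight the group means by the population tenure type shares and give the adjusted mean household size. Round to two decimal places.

3.14

Each cell contributes population-share × respondent value:
  owner-occupied: 0.49 × 2.5 = 1.225
  private rental: 0.32 × 3.6 = 1.152
  social housing: 0.19 × 4 = 0.76
Post-stratified estimate = 3.137 → 3.14.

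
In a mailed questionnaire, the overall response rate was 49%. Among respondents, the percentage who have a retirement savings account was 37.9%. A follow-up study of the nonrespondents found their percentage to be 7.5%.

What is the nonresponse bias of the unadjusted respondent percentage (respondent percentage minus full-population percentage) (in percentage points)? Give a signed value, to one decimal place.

Nonresponse fraction = 1 − 0.49 = 0.51.
Bias = (nonresponse fraction) × (respondent percentage − nonrespondent percentage)
     = 0.51 × (37.9 − 7.5) = 0.51 × 30.4 = 15.504.

+15.5 percentage points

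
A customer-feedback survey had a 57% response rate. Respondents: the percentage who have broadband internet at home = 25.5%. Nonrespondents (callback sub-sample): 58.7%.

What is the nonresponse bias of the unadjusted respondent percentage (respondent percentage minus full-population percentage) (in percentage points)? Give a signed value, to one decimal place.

Nonresponse fraction = 1 − 0.57 = 0.43.
Bias = (nonresponse fraction) × (respondent percentage − nonrespondent percentage)
     = 0.43 × (25.5 − 58.7) = 0.43 × -33.2 = -14.276.

-14.3 percentage points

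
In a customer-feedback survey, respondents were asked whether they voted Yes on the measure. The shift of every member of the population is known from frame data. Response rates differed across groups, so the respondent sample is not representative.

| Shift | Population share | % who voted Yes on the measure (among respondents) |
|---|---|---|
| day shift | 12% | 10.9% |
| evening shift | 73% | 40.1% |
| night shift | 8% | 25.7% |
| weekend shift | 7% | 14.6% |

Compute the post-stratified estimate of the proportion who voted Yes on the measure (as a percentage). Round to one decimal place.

Each cell contributes population-share × respondent value:
  day shift: 0.12 × 10.9 = 1.308
  evening shift: 0.73 × 40.1 = 29.273
  night shift: 0.08 × 25.7 = 2.056
  weekend shift: 0.07 × 14.6 = 1.022
Post-stratified estimate = 33.659 → 33.7%.

33.7%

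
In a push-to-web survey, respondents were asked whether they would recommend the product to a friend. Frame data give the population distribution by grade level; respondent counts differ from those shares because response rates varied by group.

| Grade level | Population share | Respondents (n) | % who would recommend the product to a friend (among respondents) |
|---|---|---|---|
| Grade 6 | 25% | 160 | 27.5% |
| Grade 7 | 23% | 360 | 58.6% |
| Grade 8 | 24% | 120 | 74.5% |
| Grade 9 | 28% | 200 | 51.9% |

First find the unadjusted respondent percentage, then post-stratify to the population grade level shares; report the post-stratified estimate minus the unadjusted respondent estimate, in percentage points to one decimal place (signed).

Without adjustment, the pooled respondent share is:
  (160/840)×27.5 + (360/840)×58.6 + (120/840)×74.5 + (200/840)×51.9 = 53.3524%
Post-stratified estimate weights by population shares:
  0.25×27.5 + 0.23×58.6 + 0.24×74.5 + 0.28×51.9 = 52.765%
Difference = 52.765 − 53.3524 = -0.5874 pp.

-0.6 percentage points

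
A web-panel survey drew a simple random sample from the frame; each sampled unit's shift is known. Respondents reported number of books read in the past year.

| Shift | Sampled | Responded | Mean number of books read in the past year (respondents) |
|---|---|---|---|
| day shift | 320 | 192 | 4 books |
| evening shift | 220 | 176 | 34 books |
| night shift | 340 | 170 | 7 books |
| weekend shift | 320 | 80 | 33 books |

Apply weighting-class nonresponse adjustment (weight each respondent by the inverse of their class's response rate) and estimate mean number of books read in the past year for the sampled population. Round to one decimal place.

Response rates by class: day shift 192/320 = 60%, evening shift 176/220 = 80%, night shift 170/340 = 50%, weekend shift 80/320 = 25%.
Inverse-response-rate weighting restores each class to its sampled count, so class totals weight by n_sampled:
  day shift: 320 × 4 = 1280
  evening shift: 220 × 34 = 7480
  night shift: 340 × 7 = 2380
  weekend shift: 320 × 33 = 10,560
Adjusted estimate = 21,700 / 1,200 = 18.0833 → 18.1.

18.1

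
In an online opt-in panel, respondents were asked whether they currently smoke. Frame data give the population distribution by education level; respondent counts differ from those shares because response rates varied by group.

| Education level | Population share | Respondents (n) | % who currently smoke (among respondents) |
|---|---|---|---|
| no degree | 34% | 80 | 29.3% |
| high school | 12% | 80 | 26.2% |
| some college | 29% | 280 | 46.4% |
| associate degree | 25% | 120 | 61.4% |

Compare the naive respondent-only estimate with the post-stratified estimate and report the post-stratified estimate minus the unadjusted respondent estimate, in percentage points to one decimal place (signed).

-2.4 percentage points

Naive respondent-only estimate (weights = respondent counts):
  (80/560)×29.3 + (80/560)×26.2 + (280/560)×46.4 + (120/560)×61.4 = 44.2857%
Post-stratified estimate weights by population shares:
  0.34×29.3 + 0.12×26.2 + 0.29×46.4 + 0.25×61.4 = 41.912%
Difference = 41.912 − 44.2857 = -2.3737 pp.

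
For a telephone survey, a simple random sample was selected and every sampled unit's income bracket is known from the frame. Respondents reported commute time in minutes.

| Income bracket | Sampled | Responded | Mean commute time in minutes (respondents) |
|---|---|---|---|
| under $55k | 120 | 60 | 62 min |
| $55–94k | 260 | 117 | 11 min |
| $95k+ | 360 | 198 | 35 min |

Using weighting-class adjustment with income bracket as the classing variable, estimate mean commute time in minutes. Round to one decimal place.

Response rates by class: under $55k 60/120 = 50%, $55–94k 117/260 = 45%, $95k+ 198/360 = 55%.
Each respondent's weight = sampled/responded in their class; summing within a class gives n_sampled, so:
  under $55k: 120 × 62 = 7440
  $55–94k: 260 × 11 = 2860
  $95k+: 360 × 35 = 12,600
Adjusted estimate = 22,900 / 740 = 30.9459 → 30.9.

30.9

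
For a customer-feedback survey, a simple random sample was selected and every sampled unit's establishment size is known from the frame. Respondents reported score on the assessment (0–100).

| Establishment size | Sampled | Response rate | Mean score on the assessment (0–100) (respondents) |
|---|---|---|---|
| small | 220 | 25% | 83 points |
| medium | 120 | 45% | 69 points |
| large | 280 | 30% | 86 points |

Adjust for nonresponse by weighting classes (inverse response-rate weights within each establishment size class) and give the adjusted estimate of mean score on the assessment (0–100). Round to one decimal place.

81.6

Each respondent's weight = sampled/responded in their class; summing within a class gives n_sampled, so:
  small: 220 × 83 = 18,260
  medium: 120 × 69 = 8280
  large: 280 × 86 = 24,080
Adjusted estimate = 50,620 / 620 = 81.6452 → 81.6.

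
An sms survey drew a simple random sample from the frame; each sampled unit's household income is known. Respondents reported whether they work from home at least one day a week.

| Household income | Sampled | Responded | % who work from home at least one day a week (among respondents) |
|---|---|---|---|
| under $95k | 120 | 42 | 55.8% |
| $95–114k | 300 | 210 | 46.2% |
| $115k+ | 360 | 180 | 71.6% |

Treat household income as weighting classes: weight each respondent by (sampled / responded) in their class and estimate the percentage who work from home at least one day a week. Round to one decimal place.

Class response rates: under $95k 42/120 = 35%, $95–114k 210/300 = 70%, $115k+ 180/360 = 50%.
Each respondent's weight = sampled/responded in their class; summing within a class gives n_sampled, so:
  under $95k: 120 × 55.8 = 6696
  $95–114k: 300 × 46.2 = 13,860
  $115k+: 360 × 71.6 = 25776
Adjusted estimate = 46,332 / 780 = 59.4 → 59.4%.

59.4%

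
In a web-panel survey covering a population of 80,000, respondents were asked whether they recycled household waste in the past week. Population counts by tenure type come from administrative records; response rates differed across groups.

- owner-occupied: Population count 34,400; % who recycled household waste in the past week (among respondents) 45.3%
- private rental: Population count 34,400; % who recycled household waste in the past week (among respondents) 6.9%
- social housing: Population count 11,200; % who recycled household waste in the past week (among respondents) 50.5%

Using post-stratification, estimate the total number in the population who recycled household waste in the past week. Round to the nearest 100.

Each cell contributes its population count × the respondent rate:
  owner-occupied: 34,400 × 45.3% = 15583.2
  private rental: 34,400 × 6.9% = 2373.6
  social housing: 11,200 × 50.5% = 5656
Estimated total = 23612.8 → 23,600.

23,600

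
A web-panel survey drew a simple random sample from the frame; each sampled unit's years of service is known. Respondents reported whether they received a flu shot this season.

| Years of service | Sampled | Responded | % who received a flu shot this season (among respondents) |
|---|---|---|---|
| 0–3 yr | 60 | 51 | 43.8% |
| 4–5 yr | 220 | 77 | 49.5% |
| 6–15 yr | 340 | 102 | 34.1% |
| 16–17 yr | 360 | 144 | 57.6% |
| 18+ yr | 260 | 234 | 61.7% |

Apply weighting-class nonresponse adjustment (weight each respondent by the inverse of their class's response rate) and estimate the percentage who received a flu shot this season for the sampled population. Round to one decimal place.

Response rates by class: 0–3 yr 51/60 = 85%, 4–5 yr 77/220 = 35%, 6–15 yr 102/340 = 30%, 16–17 yr 144/360 = 40%, 18+ yr 234/260 = 90%.
Weighting each respondent by the inverse class response rate inflates each class back to its sampled size, so the class weight is n_sampled:
  0–3 yr: 60 × 43.8 = 2628
  4–5 yr: 220 × 49.5 = 10,890
  6–15 yr: 340 × 34.1 = 11,594
  16–17 yr: 360 × 57.6 = 20,736
  18+ yr: 260 × 61.7 = 16,042
Adjusted estimate = 61,890 / 1,240 = 49.9113 → 49.9%.

49.9%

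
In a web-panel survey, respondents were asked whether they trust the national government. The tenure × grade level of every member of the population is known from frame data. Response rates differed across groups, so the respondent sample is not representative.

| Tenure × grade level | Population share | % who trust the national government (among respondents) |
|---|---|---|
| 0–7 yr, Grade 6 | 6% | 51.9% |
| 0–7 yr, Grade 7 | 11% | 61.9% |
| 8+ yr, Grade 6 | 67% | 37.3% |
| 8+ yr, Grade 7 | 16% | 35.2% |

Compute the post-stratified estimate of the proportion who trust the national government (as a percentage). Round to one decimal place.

40.5%

Weight each group's respondent value by its population share:
  0–7 yr, Grade 6: 0.06 × 51.9 = 3.114
  0–7 yr, Grade 7: 0.11 × 61.9 = 6.809
  8+ yr, Grade 6: 0.67 × 37.3 = 24.991
  8+ yr, Grade 7: 0.16 × 35.2 = 5.632
Post-stratified estimate = 40.546 → 40.5%.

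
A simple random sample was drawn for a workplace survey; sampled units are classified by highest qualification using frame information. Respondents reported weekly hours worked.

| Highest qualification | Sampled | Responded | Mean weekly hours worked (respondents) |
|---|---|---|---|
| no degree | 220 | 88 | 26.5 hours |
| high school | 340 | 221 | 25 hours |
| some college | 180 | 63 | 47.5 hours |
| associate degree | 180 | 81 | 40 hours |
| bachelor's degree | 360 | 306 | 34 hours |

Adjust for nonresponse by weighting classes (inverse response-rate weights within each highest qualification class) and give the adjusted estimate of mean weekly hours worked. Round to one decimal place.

Class response rates: no degree 88/220 = 40%, high school 221/340 = 65%, some college 63/180 = 35%, associate degree 81/180 = 45%, bachelor's degree 306/360 = 85%.
With weight = n_sampled/n_responded per class, the weighted class total is n_sampled:
  no degree: 220 × 26.5 = 5830
  high school: 340 × 25 = 8500
  some college: 180 × 47.5 = 8550
  associate degree: 180 × 40 = 7200
  bachelor's degree: 360 × 34 = 12,240
Adjusted estimate = 42,320 / 1,280 = 33.0625 → 33.1.

33.1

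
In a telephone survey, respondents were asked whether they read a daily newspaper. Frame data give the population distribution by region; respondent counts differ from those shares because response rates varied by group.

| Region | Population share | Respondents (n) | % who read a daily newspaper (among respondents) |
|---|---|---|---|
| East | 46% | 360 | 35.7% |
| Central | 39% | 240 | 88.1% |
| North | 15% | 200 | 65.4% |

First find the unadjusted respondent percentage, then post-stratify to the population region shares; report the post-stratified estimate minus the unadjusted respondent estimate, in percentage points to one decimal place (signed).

+1.7 percentage points

Unadjusted (pooled respondent) estimate weights by respondent counts:
  (360/800)×35.7 + (240/800)×88.1 + (200/800)×65.4 = 58.845%
Post-stratified estimate weights by population shares:
  0.46×35.7 + 0.39×88.1 + 0.15×65.4 = 60.591%
Difference = 60.591 − 58.845 = 1.746 pp.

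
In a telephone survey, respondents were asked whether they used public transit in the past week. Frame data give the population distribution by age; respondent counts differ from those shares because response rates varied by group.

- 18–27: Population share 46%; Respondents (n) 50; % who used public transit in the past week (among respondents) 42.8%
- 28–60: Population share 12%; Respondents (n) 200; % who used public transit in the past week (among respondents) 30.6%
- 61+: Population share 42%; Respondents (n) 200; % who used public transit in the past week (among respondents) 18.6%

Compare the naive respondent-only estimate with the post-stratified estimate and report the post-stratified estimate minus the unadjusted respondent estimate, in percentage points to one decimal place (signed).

+4.5 percentage points

Without adjustment, the pooled respondent share is:
  (50/450)×42.8 + (200/450)×30.6 + (200/450)×18.6 = 26.6222%
Post-stratified estimate weights by population shares:
  0.46×42.8 + 0.12×30.6 + 0.42×18.6 = 31.172%
Difference = 31.172 − 26.6222 = 4.5498 pp.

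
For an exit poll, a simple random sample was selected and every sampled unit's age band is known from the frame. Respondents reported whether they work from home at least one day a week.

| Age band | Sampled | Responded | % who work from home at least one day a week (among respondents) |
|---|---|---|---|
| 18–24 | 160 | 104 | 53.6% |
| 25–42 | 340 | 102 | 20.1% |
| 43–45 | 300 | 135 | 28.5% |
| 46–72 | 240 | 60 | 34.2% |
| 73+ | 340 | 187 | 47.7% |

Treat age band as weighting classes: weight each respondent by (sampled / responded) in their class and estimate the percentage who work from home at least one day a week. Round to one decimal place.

35.1%

Class response rates: 18–24 104/160 = 65%, 25–42 102/340 = 30%, 43–45 135/300 = 45%, 46–72 60/240 = 25%, 73+ 187/340 = 55%.
Inverse-response-rate weighting restores each class to its sampled count, so class totals weight by n_sampled:
  18–24: 160 × 53.6 = 8576
  25–42: 340 × 20.1 = 6834
  43–45: 300 × 28.5 = 8550
  46–72: 240 × 34.2 = 8208
  73+: 340 × 47.7 = 16218
Adjusted estimate = 48,386 / 1,380 = 35.0623 → 35.1%.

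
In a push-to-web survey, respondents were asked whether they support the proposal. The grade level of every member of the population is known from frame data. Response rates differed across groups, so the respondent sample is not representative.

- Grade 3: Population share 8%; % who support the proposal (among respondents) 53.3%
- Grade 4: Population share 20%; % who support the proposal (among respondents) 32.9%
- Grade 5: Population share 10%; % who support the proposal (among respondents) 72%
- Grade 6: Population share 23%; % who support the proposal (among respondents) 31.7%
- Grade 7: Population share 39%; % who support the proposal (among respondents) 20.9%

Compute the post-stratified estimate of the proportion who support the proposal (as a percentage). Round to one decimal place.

33.5%

Each cell contributes population-share × respondent value:
  Grade 3: 0.08 × 53.3 = 4.264
  Grade 4: 0.2 × 32.9 = 6.58
  Grade 5: 0.1 × 72 = 7.2
  Grade 6: 0.23 × 31.7 = 7.291
  Grade 7: 0.39 × 20.9 = 8.151
Post-stratified estimate = 33.486 → 33.5%.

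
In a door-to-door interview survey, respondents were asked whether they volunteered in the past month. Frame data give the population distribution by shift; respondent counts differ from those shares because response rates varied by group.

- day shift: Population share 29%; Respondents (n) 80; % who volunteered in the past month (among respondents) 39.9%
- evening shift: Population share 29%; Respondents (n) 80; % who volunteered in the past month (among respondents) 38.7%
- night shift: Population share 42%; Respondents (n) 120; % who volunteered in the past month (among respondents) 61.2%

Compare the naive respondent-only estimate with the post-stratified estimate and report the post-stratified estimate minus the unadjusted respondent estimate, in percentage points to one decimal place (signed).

Without adjustment, the pooled respondent share is:
  (80/280)×39.9 + (80/280)×38.7 + (120/280)×61.2 = 48.6857%
Post-stratified estimate weights by population shares:
  0.29×39.9 + 0.29×38.7 + 0.42×61.2 = 48.498%
Difference = 48.498 − 48.6857 = -0.1877 pp.

-0.2 percentage points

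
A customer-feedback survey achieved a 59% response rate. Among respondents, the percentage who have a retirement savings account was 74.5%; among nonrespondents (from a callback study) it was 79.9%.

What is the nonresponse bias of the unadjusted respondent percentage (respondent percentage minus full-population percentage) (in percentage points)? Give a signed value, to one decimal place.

Nonresponse fraction = 1 − 0.59 = 0.41.
Bias = (nonresponse fraction) × (respondent percentage − nonrespondent percentage)
     = 0.41 × (74.5 − 79.9) = 0.41 × -5.4 = -2.214.

-2.2 percentage points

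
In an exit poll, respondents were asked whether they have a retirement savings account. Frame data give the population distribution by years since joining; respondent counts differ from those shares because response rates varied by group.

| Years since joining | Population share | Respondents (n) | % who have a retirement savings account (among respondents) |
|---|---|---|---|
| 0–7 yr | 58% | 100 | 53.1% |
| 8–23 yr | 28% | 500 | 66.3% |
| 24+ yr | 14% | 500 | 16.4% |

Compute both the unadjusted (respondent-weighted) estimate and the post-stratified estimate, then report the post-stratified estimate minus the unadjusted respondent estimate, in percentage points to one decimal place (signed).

Naive respondent-only estimate (weights = respondent counts):
  (100/1100)×53.1 + (500/1100)×66.3 + (500/1100)×16.4 = 42.4182%
Post-stratifying to population shares instead:
  0.58×53.1 + 0.28×66.3 + 0.14×16.4 = 51.658%
Difference = 51.658 − 42.4182 = 9.2398 pp.

+9.2 percentage points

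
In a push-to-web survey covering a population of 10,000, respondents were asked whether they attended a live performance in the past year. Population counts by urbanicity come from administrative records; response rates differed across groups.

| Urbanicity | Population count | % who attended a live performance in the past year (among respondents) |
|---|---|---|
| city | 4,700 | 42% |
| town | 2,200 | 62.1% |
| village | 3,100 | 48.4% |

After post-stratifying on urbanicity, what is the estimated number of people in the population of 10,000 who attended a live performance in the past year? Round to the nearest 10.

Each cell contributes its population count × the respondent rate:
  city: 4,700 × 42% = 1974
  town: 2,200 × 62.1% = 1366.2
  village: 3,100 × 48.4% = 1500.4
Estimated total = 4840.6 → 4,840.

4,840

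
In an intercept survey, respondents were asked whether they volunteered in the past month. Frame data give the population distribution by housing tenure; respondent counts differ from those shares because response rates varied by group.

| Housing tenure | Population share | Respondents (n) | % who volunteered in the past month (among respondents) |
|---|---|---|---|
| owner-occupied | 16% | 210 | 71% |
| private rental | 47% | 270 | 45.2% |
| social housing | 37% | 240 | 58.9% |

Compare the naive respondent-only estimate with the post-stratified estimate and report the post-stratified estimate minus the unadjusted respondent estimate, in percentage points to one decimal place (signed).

Naive respondent-only estimate (weights = respondent counts):
  (210/720)×71 + (270/720)×45.2 + (240/720)×58.9 = 57.2917%
Post-stratified estimate weights by population shares:
  0.16×71 + 0.47×45.2 + 0.37×58.9 = 54.397%
Difference = 54.397 − 57.2917 = -2.8947 pp.

-2.9 percentage points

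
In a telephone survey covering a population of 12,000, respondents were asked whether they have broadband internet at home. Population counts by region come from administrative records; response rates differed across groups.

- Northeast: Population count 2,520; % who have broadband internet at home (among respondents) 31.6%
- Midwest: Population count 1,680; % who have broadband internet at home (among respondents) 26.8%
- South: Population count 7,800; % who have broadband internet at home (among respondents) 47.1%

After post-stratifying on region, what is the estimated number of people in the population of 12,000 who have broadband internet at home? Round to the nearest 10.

Estimated count per cell = population count × respondent percentage:
  Northeast: 2,520 × 31.6% = 796.32
  Midwest: 1,680 × 26.8% = 450.24
  South: 7,800 × 47.1% = 3673.8
Estimated total = 4920.36 → 4,920.

4,920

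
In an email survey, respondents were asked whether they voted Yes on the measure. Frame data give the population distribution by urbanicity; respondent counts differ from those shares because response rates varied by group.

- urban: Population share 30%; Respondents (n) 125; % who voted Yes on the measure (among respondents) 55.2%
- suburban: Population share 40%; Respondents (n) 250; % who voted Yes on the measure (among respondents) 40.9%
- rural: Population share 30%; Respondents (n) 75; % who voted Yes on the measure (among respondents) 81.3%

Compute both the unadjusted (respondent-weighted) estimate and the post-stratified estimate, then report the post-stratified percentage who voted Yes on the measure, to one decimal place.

57.3%

Unadjusted (pooled respondent) estimate weights by respondent counts:
  (125/450)×55.2 + (250/450)×40.9 + (75/450)×81.3 = 51.6056%
Reweighting by population urbanicity shares:
  0.3×55.2 + 0.4×40.9 + 0.3×81.3 = 57.31%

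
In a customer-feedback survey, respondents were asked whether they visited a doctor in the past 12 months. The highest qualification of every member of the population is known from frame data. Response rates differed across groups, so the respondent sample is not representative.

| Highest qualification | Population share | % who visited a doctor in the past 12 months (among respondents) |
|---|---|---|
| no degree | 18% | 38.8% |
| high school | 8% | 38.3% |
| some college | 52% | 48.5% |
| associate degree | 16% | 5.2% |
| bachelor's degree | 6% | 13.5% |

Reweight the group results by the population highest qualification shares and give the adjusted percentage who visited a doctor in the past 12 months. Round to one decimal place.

Weight each group's respondent value by its population share:
  no degree: 0.18 × 38.8 = 6.984
  high school: 0.08 × 38.3 = 3.064
  some college: 0.52 × 48.5 = 25.22
  associate degree: 0.16 × 5.2 = 0.832
  bachelor's degree: 0.06 × 13.5 = 0.81
Post-stratified estimate = 36.91 → 36.9%.

36.9%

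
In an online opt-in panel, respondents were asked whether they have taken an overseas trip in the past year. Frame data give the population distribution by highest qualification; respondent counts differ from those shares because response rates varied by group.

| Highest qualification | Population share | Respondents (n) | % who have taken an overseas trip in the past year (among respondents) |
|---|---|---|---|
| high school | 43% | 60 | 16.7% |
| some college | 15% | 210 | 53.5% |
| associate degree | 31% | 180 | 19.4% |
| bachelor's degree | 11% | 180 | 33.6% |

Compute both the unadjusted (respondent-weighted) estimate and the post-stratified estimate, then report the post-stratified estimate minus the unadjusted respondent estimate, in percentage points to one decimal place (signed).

Unadjusted (pooled respondent) estimate weights by respondent counts:
  (60/630)×16.7 + (210/630)×53.5 + (180/630)×19.4 + (180/630)×33.6 = 34.5667%
Post-stratifying to population shares instead:
  0.43×16.7 + 0.15×53.5 + 0.31×19.4 + 0.11×33.6 = 24.916%
Difference = 24.916 − 34.5667 = -9.6507 pp.

-9.7 percentage points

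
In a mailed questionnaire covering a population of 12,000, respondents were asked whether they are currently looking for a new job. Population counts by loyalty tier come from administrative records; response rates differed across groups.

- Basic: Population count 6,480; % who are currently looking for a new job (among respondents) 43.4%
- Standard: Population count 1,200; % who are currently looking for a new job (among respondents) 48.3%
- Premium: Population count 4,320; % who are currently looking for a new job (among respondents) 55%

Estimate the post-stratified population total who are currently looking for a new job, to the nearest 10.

5,770

Apply each group's respondent rate to its population count:
  Basic: 6,480 × 43.4% = 2812.32
  Standard: 1,200 × 48.3% = 579.6
  Premium: 4,320 × 55% = 2376
Estimated total = 5767.92 → 5,770.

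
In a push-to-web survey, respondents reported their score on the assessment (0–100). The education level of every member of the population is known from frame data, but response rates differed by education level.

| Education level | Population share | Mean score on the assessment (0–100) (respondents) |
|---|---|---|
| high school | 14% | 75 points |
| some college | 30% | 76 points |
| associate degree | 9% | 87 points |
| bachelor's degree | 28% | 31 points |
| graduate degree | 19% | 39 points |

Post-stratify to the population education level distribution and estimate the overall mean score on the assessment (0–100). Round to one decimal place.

57.2

Reweight to the known education level distribution:
  high school: 0.14 × 75 = 10.5
  some college: 0.3 × 76 = 22.8
  associate degree: 0.09 × 87 = 7.83
  bachelor's degree: 0.28 × 31 = 8.68
  graduate degree: 0.19 × 39 = 7.41
Post-stratified estimate = 57.22 → 57.2.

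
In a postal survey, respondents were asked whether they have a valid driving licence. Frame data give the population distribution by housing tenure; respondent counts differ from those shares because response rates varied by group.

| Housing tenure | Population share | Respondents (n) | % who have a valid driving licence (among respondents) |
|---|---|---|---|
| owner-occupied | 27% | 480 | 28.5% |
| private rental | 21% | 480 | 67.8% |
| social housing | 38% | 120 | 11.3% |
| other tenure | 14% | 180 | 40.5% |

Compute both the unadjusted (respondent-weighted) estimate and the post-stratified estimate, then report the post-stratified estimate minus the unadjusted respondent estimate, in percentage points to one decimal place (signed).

Unadjusted (pooled respondent) estimate weights by respondent counts:
  (480/1260)×28.5 + (480/1260)×67.8 + (120/1260)×11.3 + (180/1260)×40.5 = 43.5476%
Post-stratifying to population shares instead:
  0.27×28.5 + 0.21×67.8 + 0.38×11.3 + 0.14×40.5 = 31.897%
Difference = 31.897 − 43.5476 = -11.6506 pp.

-11.7 percentage points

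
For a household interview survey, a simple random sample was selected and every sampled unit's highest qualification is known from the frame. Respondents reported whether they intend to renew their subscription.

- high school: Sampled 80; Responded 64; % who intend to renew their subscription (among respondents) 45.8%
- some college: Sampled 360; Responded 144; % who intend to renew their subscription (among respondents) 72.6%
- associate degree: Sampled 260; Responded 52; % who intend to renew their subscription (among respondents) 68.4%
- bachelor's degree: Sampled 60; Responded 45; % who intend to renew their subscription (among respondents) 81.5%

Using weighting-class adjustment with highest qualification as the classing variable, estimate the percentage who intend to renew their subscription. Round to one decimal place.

Response rates by class: high school 64/80 = 80%, some college 144/360 = 40%, associate degree 52/260 = 20%, bachelor's degree 45/60 = 75%.
Each respondent's weight = sampled/responded in their class; summing within a class gives n_sampled, so:
  high school: 80 × 45.8 = 3664
  some college: 360 × 72.6 = 26136
  associate degree: 260 × 68.4 = 17,784
  bachelor's degree: 60 × 81.5 = 4890
Adjusted estimate = 52,474 / 760 = 69.0447 → 69.0%.

69.0%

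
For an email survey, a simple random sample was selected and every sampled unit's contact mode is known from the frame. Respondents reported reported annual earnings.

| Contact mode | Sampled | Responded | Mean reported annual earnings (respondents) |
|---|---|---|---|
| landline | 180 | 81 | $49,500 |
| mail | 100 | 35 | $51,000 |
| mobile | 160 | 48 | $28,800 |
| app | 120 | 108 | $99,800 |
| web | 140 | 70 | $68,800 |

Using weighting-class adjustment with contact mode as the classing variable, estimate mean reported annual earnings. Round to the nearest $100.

Class response rates: landline 81/180 = 45%, mail 35/100 = 35%, mobile 48/160 = 30%, app 108/120 = 90%, web 70/140 = 50%.
Weighting each respondent by the inverse class response rate inflates each class back to its sampled size, so the class weight is n_sampled:
  landline: 180 × 49,500 = 8,910,000
  mail: 100 × 51,000 = 5,100,000
  mobile: 160 × 28,800 = 4,608,000
  app: 120 × 99,800 = 11,976,000
  web: 140 × 68,800 = 9,632,000
Adjusted estimate = 40,226,000 / 700 = 57465.7 → $57,500.

$57,500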